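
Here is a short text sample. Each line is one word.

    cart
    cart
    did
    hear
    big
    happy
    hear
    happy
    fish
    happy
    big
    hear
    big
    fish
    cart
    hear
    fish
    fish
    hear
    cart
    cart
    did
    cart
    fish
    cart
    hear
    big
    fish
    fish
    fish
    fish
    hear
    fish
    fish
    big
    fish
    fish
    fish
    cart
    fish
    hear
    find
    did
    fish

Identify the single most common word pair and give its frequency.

"fish fish", 7 times

Bigram frequencies (highest first):
  fish fish: 7
  hear big: 3
  big fish: 3
  fish cart: 3
  fish hear: 3
  cart cart: 2
  … (18 more, each ≤ 2)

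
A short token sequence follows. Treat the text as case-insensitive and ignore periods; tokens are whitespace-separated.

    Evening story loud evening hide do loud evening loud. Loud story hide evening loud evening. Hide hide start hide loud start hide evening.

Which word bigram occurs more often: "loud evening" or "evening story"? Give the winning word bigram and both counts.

"loud evening" (3 vs 1)

"loud evening": 3 occurrences
"evening story": 1 occurrence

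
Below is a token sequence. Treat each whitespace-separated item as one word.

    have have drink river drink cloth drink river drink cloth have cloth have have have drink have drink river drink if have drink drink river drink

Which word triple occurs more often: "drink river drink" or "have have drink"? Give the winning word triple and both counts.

"drink river drink" (4 vs 2)

"drink river drink": 4 occurrences
"have have drink": 2 occurrences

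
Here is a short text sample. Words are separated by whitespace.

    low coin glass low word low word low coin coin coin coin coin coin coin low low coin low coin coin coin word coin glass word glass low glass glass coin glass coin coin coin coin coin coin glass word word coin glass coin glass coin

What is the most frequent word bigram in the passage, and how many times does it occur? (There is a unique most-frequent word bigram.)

"coin coin", 13 times

Bigram frequencies (highest first):
  coin coin: 13
  coin glass: 6
  low coin: 4
  glass coin: 4
  glass low: 2
  low word: 2
  … (10 more, each ≤ 2)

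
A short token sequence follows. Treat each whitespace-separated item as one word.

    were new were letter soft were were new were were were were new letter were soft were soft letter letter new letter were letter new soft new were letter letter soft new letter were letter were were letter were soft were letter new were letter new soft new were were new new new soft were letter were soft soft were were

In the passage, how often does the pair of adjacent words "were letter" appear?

Scanning the 60 overlapping bigram windows for "were letter":
  position 3–4: were letter
  position 23–24: were letter
  position 28–29: were letter
  position 34–35: were letter
  position 37–38: were letter
  position 41–42: were letter
  position 44–45: were letter
  position 55–56: were letter

8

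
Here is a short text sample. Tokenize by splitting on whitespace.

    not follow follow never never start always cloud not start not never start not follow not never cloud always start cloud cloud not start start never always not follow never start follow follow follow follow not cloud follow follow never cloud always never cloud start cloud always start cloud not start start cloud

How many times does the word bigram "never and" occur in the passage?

Scanning the 52 overlapping bigram windows for "never and":
  (none found)

0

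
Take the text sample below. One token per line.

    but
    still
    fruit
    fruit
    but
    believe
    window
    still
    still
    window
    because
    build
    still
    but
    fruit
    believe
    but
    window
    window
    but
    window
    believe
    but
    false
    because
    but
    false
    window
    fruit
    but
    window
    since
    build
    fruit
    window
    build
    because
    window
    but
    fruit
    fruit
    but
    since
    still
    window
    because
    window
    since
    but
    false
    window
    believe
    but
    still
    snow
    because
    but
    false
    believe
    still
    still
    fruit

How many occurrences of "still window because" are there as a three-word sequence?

2

Scanning the 60 overlapping trigram windows for "still window because":
  position 9–11: still window because
  position 44–46: still window because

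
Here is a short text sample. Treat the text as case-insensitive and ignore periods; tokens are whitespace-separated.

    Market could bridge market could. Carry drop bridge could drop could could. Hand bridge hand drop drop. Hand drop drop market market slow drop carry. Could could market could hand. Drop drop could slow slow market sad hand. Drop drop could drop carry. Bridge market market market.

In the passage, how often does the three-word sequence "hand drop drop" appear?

Scanning the 45 overlapping trigram windows for "hand drop drop":
  position 15–17: hand drop drop
  position 18–20: hand drop drop
  position 30–32: hand drop drop
  position 38–40: hand drop drop

4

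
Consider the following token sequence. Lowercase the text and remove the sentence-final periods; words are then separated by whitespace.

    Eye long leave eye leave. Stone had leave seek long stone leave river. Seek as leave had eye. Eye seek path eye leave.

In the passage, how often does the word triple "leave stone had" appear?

1

Scanning the 21 overlapping trigram windows for "leave stone had":
  position 5–7: leave stone had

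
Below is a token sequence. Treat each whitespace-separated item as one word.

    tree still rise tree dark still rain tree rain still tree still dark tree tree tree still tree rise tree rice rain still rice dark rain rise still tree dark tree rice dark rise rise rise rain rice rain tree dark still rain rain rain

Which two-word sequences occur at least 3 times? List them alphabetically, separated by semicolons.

still tree; tree dark; tree still

Bigram counts meeting the condition (at least 3 times):
  still tree: 3
  tree dark: 3
  tree still: 3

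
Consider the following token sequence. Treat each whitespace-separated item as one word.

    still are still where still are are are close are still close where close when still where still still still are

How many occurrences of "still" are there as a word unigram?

8

Scanning the 21 tokens for "still":
  position 1: still
  position 3: still
  position 5: still
  position 11: still
  position 16: still
  position 18: still
  position 19: still
  position 20: still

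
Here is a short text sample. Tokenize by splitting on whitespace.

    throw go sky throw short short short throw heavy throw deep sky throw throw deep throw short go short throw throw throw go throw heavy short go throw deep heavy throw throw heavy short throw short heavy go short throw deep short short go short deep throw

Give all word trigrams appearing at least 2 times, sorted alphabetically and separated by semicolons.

Trigram counts meeting the condition (at least 2 times):
  go short throw: 2
  short go short: 2
  throw heavy short: 2

go short throw; short go short; throw heavy short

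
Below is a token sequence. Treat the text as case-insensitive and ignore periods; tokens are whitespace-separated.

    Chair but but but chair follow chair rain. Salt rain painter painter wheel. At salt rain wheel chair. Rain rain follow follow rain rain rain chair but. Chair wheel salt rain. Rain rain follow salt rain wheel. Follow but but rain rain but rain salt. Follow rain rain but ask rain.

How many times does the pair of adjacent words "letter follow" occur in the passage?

Scanning the 50 overlapping bigram windows for "letter follow":
  (none found)

0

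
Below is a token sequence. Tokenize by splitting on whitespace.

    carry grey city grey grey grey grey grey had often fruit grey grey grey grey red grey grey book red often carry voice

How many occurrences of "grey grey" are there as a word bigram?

Scanning the 22 overlapping bigram windows for "grey grey":
  position 4–5: grey grey
  position 5–6: grey grey
  position 6–7: grey grey
  position 7–8: grey grey
  position 12–13: grey grey
  position 13–14: grey grey
  position 14–15: grey grey
  position 17–18: grey grey

8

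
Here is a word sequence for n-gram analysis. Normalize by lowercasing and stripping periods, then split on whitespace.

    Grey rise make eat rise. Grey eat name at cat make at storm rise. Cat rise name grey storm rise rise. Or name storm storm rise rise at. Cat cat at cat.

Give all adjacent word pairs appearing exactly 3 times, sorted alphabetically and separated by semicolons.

at cat; storm rise

Bigram counts meeting the condition (exactly 3 times):
  at cat: 3
  storm rise: 3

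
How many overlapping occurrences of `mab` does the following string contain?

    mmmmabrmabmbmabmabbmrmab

5

Sliding a length-3 window over the 24 characters (22 positions):
  position 4–6: mab
  position 8–10: mab
  position 13–15: mab
  position 16–18: mab
  position 22–24: mab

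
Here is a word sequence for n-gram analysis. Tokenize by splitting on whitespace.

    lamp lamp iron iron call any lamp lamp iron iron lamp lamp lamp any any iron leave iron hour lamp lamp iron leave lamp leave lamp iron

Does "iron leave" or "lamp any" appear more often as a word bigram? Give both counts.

"iron leave" (2 vs 1)

"iron leave": 2 occurrences
"lamp any": 1 occurrence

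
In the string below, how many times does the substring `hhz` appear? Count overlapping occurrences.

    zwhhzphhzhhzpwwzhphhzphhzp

Sliding a length-3 window over the 26 characters (24 positions):
  position 3–5: hhz
  position 7–9: hhz
  position 10–12: hhz
  position 19–21: hhz
  position 23–25: hhz

5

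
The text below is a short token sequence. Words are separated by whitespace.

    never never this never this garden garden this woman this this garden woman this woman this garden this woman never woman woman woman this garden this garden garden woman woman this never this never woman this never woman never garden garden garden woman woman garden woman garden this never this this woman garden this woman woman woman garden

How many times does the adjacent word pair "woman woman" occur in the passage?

Scanning the 57 overlapping bigram windows for "woman woman":
  position 21–22: woman woman
  position 22–23: woman woman
  position 29–30: woman woman
  position 43–44: woman woman
  position 55–56: woman woman
  position 56–57: woman woman

6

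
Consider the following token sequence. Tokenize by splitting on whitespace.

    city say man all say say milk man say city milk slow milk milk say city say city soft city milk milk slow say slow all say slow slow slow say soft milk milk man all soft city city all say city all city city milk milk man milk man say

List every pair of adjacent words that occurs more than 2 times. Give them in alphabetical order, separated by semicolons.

all say; city milk; milk man; milk milk; say city

Bigram counts meeting the condition (more than 2 times):
  all say: 3
  city milk: 3
  milk man: 4
  milk milk: 4
  say city: 4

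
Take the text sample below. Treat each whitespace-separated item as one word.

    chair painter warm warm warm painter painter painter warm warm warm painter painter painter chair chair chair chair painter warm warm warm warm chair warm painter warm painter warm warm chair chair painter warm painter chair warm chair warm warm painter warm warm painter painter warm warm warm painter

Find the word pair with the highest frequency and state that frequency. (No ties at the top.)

Bigram frequencies (highest first):
  warm warm: 12
  painter warm: 8
  warm painter: 8
  painter painter: 5
  chair chair: 4
  chair painter: 3
  … (3 more, each ≤ 3)

"warm warm", 12 times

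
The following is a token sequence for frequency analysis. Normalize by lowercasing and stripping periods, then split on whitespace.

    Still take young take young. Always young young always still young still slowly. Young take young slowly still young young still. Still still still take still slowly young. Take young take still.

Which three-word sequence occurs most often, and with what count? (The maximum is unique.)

Trigram frequencies (highest first):
  young take young: 3
  take young take: 2
  still slowly young: 2
  slowly young take: 2
  still still still: 2
  still take young: 1
  … (18 more, each ≤ 1)

"young take young", 3 times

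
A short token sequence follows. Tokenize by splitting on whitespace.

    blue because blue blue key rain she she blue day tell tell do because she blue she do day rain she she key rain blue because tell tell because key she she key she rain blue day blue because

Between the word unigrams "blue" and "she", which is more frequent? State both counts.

"she" (9 vs 8)

"blue": 8 occurrences
"she": 9 occurrences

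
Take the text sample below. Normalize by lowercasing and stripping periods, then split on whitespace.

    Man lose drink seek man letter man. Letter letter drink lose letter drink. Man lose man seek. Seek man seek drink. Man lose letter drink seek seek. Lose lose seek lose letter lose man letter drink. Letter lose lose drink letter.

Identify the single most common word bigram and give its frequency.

Bigram frequencies (highest first):
  letter drink: 4
  man lose: 3
  man letter: 3
  lose letter: 3
  lose drink: 2
  drink seek: 2
  … (14 more, each ≤ 2)

"letter drink", 4 times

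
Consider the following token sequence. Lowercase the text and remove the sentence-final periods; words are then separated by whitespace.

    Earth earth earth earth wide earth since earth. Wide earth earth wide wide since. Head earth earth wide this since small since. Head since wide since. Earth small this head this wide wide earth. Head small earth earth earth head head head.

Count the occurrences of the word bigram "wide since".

Scanning the 41 overlapping bigram windows for "wide since":
  position 13–14: wide since
  position 25–26: wide since

2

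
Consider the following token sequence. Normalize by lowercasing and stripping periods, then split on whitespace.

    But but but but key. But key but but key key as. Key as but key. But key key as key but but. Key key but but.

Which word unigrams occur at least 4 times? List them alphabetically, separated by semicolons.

but; key

Unigram counts meeting the condition (at least 4 times):
  but: 13
  key: 11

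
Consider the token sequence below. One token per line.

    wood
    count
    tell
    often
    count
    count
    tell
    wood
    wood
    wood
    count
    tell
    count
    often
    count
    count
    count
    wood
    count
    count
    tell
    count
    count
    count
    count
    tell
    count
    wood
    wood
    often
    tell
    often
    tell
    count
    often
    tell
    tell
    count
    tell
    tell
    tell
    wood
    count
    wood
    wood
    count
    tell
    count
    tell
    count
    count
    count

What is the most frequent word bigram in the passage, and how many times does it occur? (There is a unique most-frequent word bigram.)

"count count", 9 times

Bigram frequencies (highest first):
  count count: 9
  count tell: 8
  tell count: 7
  wood count: 5
  wood wood: 4
  count wood: 3
  … (7 more, each ≤ 3)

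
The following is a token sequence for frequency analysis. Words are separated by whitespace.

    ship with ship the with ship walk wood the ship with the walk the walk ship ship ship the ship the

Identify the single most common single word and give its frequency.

"ship", 8 times

Unigram frequencies (highest first):
  ship: 8
  the: 6
  with: 3
  walk: 3
  wood: 1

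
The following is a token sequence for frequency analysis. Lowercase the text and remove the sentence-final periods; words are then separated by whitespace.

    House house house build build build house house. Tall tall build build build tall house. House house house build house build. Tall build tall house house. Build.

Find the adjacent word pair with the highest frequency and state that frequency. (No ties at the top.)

"house house", 7 times

Bigram frequencies (highest first):
  house house: 7
  house build: 4
  build build: 4
  build tall: 3
  build house: 2
  tall build: 2
  … (3 more, each ≤ 2)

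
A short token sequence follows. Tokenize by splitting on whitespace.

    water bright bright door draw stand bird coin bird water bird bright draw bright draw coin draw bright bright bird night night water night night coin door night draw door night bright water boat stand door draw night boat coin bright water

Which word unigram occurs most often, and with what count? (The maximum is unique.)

Unigram frequencies (highest first):
  bright: 8
  night: 7
  draw: 6
  water: 5
  door: 4
  bird: 4
  … (3 more, each ≤ 4)

"bright", 8 times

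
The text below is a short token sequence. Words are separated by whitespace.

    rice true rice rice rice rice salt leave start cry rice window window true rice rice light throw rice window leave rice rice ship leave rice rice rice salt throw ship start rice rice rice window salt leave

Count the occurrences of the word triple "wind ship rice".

0

Scanning the 36 overlapping trigram windows for "wind ship rice":
  (none found)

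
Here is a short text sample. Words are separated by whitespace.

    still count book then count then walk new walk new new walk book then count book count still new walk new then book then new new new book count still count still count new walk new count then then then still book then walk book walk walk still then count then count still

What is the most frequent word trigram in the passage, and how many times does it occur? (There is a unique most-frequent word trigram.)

Trigram frequencies (highest first):
  new walk new: 3
  book then count: 2
  then count then: 2
  book count still: 2
  count still count: 2
  still count book: 1
  … (39 more, each ≤ 1)

"new walk new", 3 times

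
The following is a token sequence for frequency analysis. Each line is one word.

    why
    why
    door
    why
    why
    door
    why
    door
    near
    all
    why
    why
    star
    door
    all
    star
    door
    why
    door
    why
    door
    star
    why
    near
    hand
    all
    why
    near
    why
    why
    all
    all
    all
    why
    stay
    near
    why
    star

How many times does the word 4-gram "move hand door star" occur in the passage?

Scanning the 35 overlapping 4-gram windows for "move hand door star":
  (none found)

0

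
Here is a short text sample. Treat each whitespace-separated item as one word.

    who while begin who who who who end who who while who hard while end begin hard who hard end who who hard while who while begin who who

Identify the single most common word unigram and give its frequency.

Unigram frequencies (highest first):
  who: 14
  while: 5
  hard: 4
  begin: 3
  end: 3

"who", 14 times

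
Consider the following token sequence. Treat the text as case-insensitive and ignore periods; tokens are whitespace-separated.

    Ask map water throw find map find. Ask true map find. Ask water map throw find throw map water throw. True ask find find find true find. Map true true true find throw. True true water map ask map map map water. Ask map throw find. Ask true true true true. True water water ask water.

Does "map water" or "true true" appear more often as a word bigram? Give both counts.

"map water": 3 occurrences
"true true": 7 occurrences

"true true" (7 vs 3)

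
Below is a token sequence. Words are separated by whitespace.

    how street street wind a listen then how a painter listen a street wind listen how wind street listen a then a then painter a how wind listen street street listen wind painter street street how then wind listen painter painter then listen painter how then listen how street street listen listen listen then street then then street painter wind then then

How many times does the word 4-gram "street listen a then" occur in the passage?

Scanning the 59 overlapping 4-gram windows for "street listen a then":
  position 18–21: street listen a then

1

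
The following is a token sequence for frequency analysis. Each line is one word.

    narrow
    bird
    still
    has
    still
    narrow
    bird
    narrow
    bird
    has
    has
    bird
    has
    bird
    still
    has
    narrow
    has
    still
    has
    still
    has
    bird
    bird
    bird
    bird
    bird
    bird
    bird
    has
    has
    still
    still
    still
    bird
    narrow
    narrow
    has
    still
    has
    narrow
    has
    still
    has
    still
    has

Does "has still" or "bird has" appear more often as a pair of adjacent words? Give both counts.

"has still" (7 vs 3)

"has still": 7 occurrences
"bird has": 3 occurrences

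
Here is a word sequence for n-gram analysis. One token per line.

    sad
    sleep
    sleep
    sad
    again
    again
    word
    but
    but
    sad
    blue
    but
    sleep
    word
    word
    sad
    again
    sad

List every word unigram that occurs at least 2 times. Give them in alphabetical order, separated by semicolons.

again; but; sad; sleep; word

Unigram counts meeting the condition (at least 2 times):
  again: 3
  but: 3
  sad: 5
  sleep: 3
  word: 3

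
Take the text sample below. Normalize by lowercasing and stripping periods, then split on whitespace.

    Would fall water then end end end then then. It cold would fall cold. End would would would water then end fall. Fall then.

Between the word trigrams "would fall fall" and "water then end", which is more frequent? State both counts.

"water then end" (2 vs 0)

"would fall fall": 0 occurrences
"water then end": 2 occurrences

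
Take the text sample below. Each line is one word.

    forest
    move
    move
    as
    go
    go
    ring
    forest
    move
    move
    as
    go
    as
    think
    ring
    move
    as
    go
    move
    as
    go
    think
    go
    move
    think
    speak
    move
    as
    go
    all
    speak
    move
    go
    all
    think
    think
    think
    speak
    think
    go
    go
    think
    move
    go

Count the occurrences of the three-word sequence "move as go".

Scanning the 42 overlapping trigram windows for "move as go":
  position 3–5: move as go
  position 10–12: move as go
  position 16–18: move as go
  position 19–21: move as go
  position 27–29: move as go

5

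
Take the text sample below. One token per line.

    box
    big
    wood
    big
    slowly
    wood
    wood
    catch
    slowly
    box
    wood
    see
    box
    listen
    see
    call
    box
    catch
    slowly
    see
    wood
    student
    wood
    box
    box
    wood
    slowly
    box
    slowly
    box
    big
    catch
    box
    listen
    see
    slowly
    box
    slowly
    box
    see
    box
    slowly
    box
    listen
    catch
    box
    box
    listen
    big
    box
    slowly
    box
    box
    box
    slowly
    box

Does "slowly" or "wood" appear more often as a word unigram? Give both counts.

"slowly" (10 vs 7)

"slowly": 10 occurrences
"wood": 7 occurrences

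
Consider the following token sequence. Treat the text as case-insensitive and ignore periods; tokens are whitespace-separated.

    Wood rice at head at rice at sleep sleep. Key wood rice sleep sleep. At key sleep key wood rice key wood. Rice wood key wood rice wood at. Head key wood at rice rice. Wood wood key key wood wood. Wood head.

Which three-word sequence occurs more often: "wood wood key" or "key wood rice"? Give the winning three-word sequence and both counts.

"wood wood key": 1 occurrence
"key wood rice": 4 occurrences

"key wood rice" (4 vs 1)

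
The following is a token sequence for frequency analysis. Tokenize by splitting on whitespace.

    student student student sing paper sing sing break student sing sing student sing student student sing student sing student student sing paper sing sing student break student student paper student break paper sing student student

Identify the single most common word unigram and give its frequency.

Unigram frequencies (highest first):
  student: 16
  sing: 12
  paper: 4
  break: 3

"student", 16 times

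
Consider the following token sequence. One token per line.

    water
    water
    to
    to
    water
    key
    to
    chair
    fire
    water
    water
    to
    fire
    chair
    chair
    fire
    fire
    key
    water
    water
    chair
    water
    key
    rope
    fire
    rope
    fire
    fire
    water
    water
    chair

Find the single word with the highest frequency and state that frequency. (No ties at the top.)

"water", 10 times

Unigram frequencies (highest first):
  water: 10
  fire: 7
  chair: 5
  to: 4
  key: 3
  rope: 2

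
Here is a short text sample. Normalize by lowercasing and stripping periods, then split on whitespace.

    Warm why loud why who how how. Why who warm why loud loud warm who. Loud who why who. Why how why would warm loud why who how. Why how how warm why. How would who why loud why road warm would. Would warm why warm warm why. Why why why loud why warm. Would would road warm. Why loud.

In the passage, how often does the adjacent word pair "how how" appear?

2

Scanning the 59 overlapping bigram windows for "how how":
  position 6–7: how how
  position 30–31: how how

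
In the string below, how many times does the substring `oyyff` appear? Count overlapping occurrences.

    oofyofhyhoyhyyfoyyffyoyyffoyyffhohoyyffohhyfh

Sliding a length-5 window over the 45 characters (41 positions):
  position 16–20: oyyff
  position 22–26: oyyff
  position 27–31: oyyff
  position 35–39: oyyff

4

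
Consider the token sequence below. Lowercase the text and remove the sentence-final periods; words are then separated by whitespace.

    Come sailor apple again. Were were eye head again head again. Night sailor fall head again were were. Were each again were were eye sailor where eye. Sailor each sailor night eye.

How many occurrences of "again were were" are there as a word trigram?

Scanning the 30 overlapping trigram windows for "again were were":
  position 4–6: again were were
  position 16–18: again were were
  position 21–23: again were were

3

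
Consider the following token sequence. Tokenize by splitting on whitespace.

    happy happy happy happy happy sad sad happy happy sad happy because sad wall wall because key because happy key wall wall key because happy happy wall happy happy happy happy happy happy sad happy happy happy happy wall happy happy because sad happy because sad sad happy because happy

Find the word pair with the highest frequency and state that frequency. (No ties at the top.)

"happy happy", 15 times

Bigram frequencies (highest first):
  happy happy: 15
  sad happy: 5
  happy because: 4
  happy sad: 3
  because sad: 3
  because happy: 3
  … (11 more, each ≤ 2)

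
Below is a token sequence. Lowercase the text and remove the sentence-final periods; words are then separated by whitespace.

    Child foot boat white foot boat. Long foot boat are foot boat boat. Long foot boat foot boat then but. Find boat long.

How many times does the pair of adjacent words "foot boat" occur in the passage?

Scanning the 22 overlapping bigram windows for "foot boat":
  position 2–3: foot boat
  position 5–6: foot boat
  position 8–9: foot boat
  position 11–12: foot boat
  position 15–16: foot boat
  position 17–18: foot boat

6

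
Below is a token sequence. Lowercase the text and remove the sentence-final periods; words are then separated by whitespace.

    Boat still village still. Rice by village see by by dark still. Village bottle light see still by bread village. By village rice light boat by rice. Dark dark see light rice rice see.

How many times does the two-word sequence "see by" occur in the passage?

1

Scanning the 33 overlapping bigram windows for "see by":
  position 8–9: see by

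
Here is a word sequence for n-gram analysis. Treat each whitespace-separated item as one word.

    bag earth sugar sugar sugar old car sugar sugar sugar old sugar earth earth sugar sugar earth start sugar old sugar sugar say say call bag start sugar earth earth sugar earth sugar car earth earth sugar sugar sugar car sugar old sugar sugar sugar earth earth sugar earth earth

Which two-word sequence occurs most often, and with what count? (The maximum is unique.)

Bigram frequencies (highest first):
  sugar sugar: 10
  earth sugar: 6
  sugar earth: 6
  earth earth: 5
  sugar old: 4
  old sugar: 3
  … (12 more, each ≤ 2)

"sugar sugar", 10 times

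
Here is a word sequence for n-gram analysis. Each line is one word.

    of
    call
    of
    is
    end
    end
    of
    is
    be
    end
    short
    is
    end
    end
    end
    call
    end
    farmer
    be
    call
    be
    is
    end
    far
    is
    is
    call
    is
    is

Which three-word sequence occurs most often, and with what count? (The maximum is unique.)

"is end end", 2 times

Trigram frequencies (highest first):
  is end end: 2
  of call of: 1
  call of is: 1
  of is end: 1
  end end of: 1
  end of is: 1
  … (20 more, each ≤ 1)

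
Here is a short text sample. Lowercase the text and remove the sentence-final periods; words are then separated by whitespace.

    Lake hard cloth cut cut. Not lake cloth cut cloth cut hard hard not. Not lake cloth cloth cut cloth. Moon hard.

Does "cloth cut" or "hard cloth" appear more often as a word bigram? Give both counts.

"cloth cut": 4 occurrences
"hard cloth": 1 occurrence

"cloth cut" (4 vs 1)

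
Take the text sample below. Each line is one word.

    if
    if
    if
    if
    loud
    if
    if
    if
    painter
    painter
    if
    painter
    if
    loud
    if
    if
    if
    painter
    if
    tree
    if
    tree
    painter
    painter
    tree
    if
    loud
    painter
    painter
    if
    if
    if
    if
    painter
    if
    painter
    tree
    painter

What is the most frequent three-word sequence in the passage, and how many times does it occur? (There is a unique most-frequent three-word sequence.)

"if if if", 6 times

Trigram frequencies (highest first):
  if if if: 6
  if if painter: 3
  if painter if: 3
  if loud if: 2
  loud if if: 2
  painter painter if: 2
  … (17 more, each ≤ 2)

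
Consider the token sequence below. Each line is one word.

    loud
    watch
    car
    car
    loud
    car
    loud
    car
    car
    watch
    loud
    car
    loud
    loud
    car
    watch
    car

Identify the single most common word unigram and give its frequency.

"car", 8 times

Unigram frequencies (highest first):
  car: 8
  loud: 6
  watch: 3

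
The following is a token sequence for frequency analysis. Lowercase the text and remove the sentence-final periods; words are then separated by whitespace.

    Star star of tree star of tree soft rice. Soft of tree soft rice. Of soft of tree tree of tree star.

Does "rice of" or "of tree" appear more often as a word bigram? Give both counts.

"of tree" (5 vs 1)

"rice of": 1 occurrence
"of tree": 5 occurrences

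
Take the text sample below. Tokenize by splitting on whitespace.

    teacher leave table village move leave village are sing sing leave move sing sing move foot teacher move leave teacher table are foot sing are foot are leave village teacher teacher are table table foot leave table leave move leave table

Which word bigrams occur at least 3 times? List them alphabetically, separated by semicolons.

leave table; move leave

Bigram counts meeting the condition (at least 3 times):
  leave table: 3
  move leave: 3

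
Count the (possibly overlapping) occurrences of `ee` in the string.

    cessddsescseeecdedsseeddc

Sliding a length-2 window over the 25 characters (24 positions):
  position 12–13: ee
  position 13–14: ee
  position 21–22: ee

3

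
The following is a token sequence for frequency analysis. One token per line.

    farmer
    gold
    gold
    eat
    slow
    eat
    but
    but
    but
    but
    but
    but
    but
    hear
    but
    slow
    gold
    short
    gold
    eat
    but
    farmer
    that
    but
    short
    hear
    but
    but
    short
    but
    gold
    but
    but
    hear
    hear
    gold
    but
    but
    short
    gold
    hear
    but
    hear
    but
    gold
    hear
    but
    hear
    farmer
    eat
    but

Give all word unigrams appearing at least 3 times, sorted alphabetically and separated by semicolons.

but; eat; farmer; gold; hear; short

Unigram counts meeting the condition (at least 3 times):
  but: 21
  eat: 4
  farmer: 3
  gold: 8
  hear: 8
  short: 4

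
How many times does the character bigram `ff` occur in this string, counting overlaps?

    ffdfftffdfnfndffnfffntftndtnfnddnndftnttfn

6

Sliding a length-2 window over the 42 characters (41 positions):
  position 1–2: ff
  position 4–5: ff
  position 7–8: ff
  position 15–16: ff
  position 18–19: ff
  position 19–20: ff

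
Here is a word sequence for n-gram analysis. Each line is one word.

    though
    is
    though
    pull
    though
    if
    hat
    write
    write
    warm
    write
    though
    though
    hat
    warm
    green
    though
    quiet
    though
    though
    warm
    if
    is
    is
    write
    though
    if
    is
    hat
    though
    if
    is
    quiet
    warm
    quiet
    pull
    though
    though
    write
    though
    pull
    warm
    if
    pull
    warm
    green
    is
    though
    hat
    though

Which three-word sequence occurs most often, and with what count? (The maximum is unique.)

Trigram frequencies (highest first):
  though if is: 2
  though is though: 1
  is though pull: 1
  though pull though: 1
  pull though if: 1
  though if hat: 1
  … (41 more, each ≤ 1)

"though if is", 2 times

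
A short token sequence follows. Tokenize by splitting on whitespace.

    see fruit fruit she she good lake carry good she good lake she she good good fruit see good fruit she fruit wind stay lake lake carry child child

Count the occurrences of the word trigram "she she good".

2

Scanning the 27 overlapping trigram windows for "she she good":
  position 4–6: she she good
  position 13–15: she she good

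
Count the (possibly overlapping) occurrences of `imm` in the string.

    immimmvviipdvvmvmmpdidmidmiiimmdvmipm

3

Sliding a length-3 window over the 37 characters (35 positions):
  position 1–3: imm
  position 4–6: imm
  position 29–31: imm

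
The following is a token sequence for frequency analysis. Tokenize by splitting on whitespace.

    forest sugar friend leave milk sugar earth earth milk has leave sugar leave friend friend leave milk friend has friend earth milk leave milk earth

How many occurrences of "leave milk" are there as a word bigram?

3

Scanning the 24 overlapping bigram windows for "leave milk":
  position 4–5: leave milk
  position 16–17: leave milk
  position 23–24: leave milk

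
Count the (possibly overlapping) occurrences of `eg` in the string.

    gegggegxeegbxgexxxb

3

Sliding a length-2 window over the 19 characters (18 positions):
  position 2–3: eg
  position 6–7: eg
  position 10–11: eg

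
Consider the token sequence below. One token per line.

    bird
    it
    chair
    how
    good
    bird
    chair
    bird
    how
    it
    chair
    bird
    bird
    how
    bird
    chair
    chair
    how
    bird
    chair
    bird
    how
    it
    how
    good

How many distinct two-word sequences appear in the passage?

13

25 tokens → 24 bigram windows in total.
Repeated bigrams (each contributes count−1 duplicates):
  bird chair: 3
  bird how: 3
  chair bird: 3
  chair how: 2
  how bird: 2
  how good: 2
  how it: 2
  it chair: 2
11 duplicate windows → 24 − 11 = 13 distinct.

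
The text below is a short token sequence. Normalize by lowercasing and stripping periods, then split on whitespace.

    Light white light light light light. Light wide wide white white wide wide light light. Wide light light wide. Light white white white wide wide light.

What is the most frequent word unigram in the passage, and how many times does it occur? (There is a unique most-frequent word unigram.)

Unigram frequencies (highest first):
  light: 12
  wide: 8
  white: 6

"light", 12 times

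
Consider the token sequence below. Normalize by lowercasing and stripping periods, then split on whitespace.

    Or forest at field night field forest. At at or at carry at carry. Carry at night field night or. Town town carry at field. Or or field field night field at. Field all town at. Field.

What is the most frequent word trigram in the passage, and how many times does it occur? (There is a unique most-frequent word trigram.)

Trigram frequencies (highest first):
  field night field: 2
  or forest at: 1
  forest at field: 1
  at field night: 1
  night field forest: 1
  field forest at: 1
  … (28 more, each ≤ 1)

"field night field", 2 times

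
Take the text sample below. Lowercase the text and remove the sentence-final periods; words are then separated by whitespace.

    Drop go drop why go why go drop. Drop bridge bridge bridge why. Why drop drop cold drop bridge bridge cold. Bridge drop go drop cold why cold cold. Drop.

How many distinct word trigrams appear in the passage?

26

30 tokens → 28 trigram windows in total.
Repeated trigrams (each contributes count−1 duplicates):
  drop bridge bridge: 2
  drop go drop: 2
2 duplicate windows → 28 − 2 = 26 distinct.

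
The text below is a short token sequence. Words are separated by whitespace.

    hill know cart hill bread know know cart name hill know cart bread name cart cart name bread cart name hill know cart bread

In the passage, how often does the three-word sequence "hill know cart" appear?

3

Scanning the 22 overlapping trigram windows for "hill know cart":
  position 1–3: hill know cart
  position 10–12: hill know cart
  position 21–23: hill know cart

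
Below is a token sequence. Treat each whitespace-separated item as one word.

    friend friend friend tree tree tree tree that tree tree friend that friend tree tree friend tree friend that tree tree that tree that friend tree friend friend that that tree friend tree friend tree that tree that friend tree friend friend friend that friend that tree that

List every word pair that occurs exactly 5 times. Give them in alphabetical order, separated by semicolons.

Bigram counts meeting the condition (exactly 5 times):
  friend friend: 5
  friend that: 5

friend friend; friend that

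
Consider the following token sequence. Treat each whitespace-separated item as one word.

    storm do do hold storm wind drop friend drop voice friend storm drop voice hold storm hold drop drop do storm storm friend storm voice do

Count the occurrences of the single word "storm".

Scanning the 26 tokens for "storm":
  position 1: storm
  position 5: storm
  position 12: storm
  position 16: storm
  position 21: storm
  position 22: storm
  position 24: storm

7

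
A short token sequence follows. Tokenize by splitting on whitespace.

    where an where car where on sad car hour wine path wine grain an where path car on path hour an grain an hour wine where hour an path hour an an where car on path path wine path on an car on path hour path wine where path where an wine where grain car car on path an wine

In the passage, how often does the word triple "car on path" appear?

4

Scanning the 58 overlapping trigram windows for "car on path":
  position 17–19: car on path
  position 34–36: car on path
  position 42–44: car on path
  position 56–58: car on path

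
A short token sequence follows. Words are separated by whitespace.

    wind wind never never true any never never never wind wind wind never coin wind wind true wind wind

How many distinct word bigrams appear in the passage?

11

19 tokens → 18 bigram windows in total.
Repeated bigrams (each contributes count−1 duplicates):
  wind wind: 5
  never never: 3
  wind never: 2
7 duplicate windows → 18 − 7 = 11 distinct.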